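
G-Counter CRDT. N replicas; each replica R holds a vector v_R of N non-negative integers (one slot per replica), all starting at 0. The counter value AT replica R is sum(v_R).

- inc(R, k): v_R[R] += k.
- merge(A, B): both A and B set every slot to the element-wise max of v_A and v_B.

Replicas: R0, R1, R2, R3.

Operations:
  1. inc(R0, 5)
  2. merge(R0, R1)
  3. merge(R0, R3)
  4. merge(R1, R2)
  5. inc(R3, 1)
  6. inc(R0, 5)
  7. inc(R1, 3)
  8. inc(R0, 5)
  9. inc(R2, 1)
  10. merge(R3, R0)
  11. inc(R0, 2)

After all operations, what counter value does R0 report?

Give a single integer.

Op 1: inc R0 by 5 -> R0=(5,0,0,0) value=5
Op 2: merge R0<->R1 -> R0=(5,0,0,0) R1=(5,0,0,0)
Op 3: merge R0<->R3 -> R0=(5,0,0,0) R3=(5,0,0,0)
Op 4: merge R1<->R2 -> R1=(5,0,0,0) R2=(5,0,0,0)
Op 5: inc R3 by 1 -> R3=(5,0,0,1) value=6
Op 6: inc R0 by 5 -> R0=(10,0,0,0) value=10
Op 7: inc R1 by 3 -> R1=(5,3,0,0) value=8
Op 8: inc R0 by 5 -> R0=(15,0,0,0) value=15
Op 9: inc R2 by 1 -> R2=(5,0,1,0) value=6
Op 10: merge R3<->R0 -> R3=(15,0,0,1) R0=(15,0,0,1)
Op 11: inc R0 by 2 -> R0=(17,0,0,1) value=18

Answer: 18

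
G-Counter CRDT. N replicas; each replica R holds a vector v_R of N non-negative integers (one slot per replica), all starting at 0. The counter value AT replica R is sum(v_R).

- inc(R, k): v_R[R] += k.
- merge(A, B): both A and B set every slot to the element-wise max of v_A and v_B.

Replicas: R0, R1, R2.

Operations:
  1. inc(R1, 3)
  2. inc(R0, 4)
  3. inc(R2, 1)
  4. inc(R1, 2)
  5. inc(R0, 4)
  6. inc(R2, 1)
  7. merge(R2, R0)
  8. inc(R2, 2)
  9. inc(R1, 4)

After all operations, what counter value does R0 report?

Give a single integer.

Op 1: inc R1 by 3 -> R1=(0,3,0) value=3
Op 2: inc R0 by 4 -> R0=(4,0,0) value=4
Op 3: inc R2 by 1 -> R2=(0,0,1) value=1
Op 4: inc R1 by 2 -> R1=(0,5,0) value=5
Op 5: inc R0 by 4 -> R0=(8,0,0) value=8
Op 6: inc R2 by 1 -> R2=(0,0,2) value=2
Op 7: merge R2<->R0 -> R2=(8,0,2) R0=(8,0,2)
Op 8: inc R2 by 2 -> R2=(8,0,4) value=12
Op 9: inc R1 by 4 -> R1=(0,9,0) value=9

Answer: 10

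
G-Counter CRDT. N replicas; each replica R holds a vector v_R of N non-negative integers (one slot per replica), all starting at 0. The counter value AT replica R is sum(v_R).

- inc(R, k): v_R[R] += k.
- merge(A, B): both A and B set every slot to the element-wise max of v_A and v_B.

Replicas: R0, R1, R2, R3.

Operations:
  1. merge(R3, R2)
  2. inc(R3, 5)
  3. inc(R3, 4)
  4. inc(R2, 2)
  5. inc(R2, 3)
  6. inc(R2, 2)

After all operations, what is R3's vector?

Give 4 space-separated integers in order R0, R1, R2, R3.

Answer: 0 0 0 9

Derivation:
Op 1: merge R3<->R2 -> R3=(0,0,0,0) R2=(0,0,0,0)
Op 2: inc R3 by 5 -> R3=(0,0,0,5) value=5
Op 3: inc R3 by 4 -> R3=(0,0,0,9) value=9
Op 4: inc R2 by 2 -> R2=(0,0,2,0) value=2
Op 5: inc R2 by 3 -> R2=(0,0,5,0) value=5
Op 6: inc R2 by 2 -> R2=(0,0,7,0) value=7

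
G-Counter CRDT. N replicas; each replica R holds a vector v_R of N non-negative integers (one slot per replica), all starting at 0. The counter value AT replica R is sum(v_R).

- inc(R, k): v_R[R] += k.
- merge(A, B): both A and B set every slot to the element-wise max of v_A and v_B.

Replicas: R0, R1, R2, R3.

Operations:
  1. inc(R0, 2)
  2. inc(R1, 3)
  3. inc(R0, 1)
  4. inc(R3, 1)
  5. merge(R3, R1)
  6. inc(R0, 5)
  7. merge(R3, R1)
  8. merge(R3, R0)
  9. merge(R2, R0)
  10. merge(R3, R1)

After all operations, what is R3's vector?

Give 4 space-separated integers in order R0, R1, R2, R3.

Op 1: inc R0 by 2 -> R0=(2,0,0,0) value=2
Op 2: inc R1 by 3 -> R1=(0,3,0,0) value=3
Op 3: inc R0 by 1 -> R0=(3,0,0,0) value=3
Op 4: inc R3 by 1 -> R3=(0,0,0,1) value=1
Op 5: merge R3<->R1 -> R3=(0,3,0,1) R1=(0,3,0,1)
Op 6: inc R0 by 5 -> R0=(8,0,0,0) value=8
Op 7: merge R3<->R1 -> R3=(0,3,0,1) R1=(0,3,0,1)
Op 8: merge R3<->R0 -> R3=(8,3,0,1) R0=(8,3,0,1)
Op 9: merge R2<->R0 -> R2=(8,3,0,1) R0=(8,3,0,1)
Op 10: merge R3<->R1 -> R3=(8,3,0,1) R1=(8,3,0,1)

Answer: 8 3 0 1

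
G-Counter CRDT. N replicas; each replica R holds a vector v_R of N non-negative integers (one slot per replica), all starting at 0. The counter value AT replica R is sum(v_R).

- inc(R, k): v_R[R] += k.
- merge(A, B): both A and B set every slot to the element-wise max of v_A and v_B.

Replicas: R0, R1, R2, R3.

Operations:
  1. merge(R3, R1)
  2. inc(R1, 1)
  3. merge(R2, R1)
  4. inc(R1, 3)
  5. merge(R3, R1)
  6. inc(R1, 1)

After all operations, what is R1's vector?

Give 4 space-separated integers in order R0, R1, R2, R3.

Op 1: merge R3<->R1 -> R3=(0,0,0,0) R1=(0,0,0,0)
Op 2: inc R1 by 1 -> R1=(0,1,0,0) value=1
Op 3: merge R2<->R1 -> R2=(0,1,0,0) R1=(0,1,0,0)
Op 4: inc R1 by 3 -> R1=(0,4,0,0) value=4
Op 5: merge R3<->R1 -> R3=(0,4,0,0) R1=(0,4,0,0)
Op 6: inc R1 by 1 -> R1=(0,5,0,0) value=5

Answer: 0 5 0 0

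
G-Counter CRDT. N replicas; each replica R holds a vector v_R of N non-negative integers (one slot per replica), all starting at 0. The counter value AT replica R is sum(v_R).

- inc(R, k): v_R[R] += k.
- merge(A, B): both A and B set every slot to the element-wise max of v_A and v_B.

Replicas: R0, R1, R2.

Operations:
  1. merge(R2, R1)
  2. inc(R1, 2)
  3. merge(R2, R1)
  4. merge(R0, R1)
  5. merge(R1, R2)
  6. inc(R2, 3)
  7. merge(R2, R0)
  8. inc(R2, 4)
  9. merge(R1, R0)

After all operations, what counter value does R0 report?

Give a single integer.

Answer: 5

Derivation:
Op 1: merge R2<->R1 -> R2=(0,0,0) R1=(0,0,0)
Op 2: inc R1 by 2 -> R1=(0,2,0) value=2
Op 3: merge R2<->R1 -> R2=(0,2,0) R1=(0,2,0)
Op 4: merge R0<->R1 -> R0=(0,2,0) R1=(0,2,0)
Op 5: merge R1<->R2 -> R1=(0,2,0) R2=(0,2,0)
Op 6: inc R2 by 3 -> R2=(0,2,3) value=5
Op 7: merge R2<->R0 -> R2=(0,2,3) R0=(0,2,3)
Op 8: inc R2 by 4 -> R2=(0,2,7) value=9
Op 9: merge R1<->R0 -> R1=(0,2,3) R0=(0,2,3)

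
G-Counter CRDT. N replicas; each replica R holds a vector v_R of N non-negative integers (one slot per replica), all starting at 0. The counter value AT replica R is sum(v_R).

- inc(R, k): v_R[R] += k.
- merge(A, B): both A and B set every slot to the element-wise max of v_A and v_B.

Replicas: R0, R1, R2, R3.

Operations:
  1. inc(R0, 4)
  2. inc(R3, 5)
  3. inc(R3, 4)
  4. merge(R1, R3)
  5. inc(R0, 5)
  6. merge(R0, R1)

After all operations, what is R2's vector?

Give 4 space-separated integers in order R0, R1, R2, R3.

Op 1: inc R0 by 4 -> R0=(4,0,0,0) value=4
Op 2: inc R3 by 5 -> R3=(0,0,0,5) value=5
Op 3: inc R3 by 4 -> R3=(0,0,0,9) value=9
Op 4: merge R1<->R3 -> R1=(0,0,0,9) R3=(0,0,0,9)
Op 5: inc R0 by 5 -> R0=(9,0,0,0) value=9
Op 6: merge R0<->R1 -> R0=(9,0,0,9) R1=(9,0,0,9)

Answer: 0 0 0 0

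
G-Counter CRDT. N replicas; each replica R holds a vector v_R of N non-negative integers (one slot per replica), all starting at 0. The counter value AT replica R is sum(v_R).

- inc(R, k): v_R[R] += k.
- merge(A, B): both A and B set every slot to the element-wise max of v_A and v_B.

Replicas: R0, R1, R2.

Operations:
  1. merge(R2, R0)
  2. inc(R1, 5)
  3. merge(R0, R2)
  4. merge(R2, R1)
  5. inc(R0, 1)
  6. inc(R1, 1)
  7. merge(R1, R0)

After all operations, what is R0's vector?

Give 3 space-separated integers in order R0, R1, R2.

Answer: 1 6 0

Derivation:
Op 1: merge R2<->R0 -> R2=(0,0,0) R0=(0,0,0)
Op 2: inc R1 by 5 -> R1=(0,5,0) value=5
Op 3: merge R0<->R2 -> R0=(0,0,0) R2=(0,0,0)
Op 4: merge R2<->R1 -> R2=(0,5,0) R1=(0,5,0)
Op 5: inc R0 by 1 -> R0=(1,0,0) value=1
Op 6: inc R1 by 1 -> R1=(0,6,0) value=6
Op 7: merge R1<->R0 -> R1=(1,6,0) R0=(1,6,0)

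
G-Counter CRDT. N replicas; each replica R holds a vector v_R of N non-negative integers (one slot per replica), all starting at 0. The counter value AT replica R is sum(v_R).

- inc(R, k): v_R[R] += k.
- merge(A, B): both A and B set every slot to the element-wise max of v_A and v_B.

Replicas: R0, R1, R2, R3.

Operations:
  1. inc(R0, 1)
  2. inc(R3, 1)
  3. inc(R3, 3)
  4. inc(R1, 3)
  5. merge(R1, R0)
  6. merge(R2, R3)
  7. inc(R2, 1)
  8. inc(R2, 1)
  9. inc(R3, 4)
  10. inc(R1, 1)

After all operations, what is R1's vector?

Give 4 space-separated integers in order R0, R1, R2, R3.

Op 1: inc R0 by 1 -> R0=(1,0,0,0) value=1
Op 2: inc R3 by 1 -> R3=(0,0,0,1) value=1
Op 3: inc R3 by 3 -> R3=(0,0,0,4) value=4
Op 4: inc R1 by 3 -> R1=(0,3,0,0) value=3
Op 5: merge R1<->R0 -> R1=(1,3,0,0) R0=(1,3,0,0)
Op 6: merge R2<->R3 -> R2=(0,0,0,4) R3=(0,0,0,4)
Op 7: inc R2 by 1 -> R2=(0,0,1,4) value=5
Op 8: inc R2 by 1 -> R2=(0,0,2,4) value=6
Op 9: inc R3 by 4 -> R3=(0,0,0,8) value=8
Op 10: inc R1 by 1 -> R1=(1,4,0,0) value=5

Answer: 1 4 0 0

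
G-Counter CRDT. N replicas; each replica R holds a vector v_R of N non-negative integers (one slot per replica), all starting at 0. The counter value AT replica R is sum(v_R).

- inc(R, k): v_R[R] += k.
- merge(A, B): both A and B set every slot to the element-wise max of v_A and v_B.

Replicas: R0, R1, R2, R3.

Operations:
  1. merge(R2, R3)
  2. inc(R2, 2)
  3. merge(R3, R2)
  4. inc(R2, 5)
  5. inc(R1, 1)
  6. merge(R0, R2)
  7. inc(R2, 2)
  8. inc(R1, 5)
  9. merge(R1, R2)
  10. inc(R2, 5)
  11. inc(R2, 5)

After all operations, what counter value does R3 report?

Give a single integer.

Answer: 2

Derivation:
Op 1: merge R2<->R3 -> R2=(0,0,0,0) R3=(0,0,0,0)
Op 2: inc R2 by 2 -> R2=(0,0,2,0) value=2
Op 3: merge R3<->R2 -> R3=(0,0,2,0) R2=(0,0,2,0)
Op 4: inc R2 by 5 -> R2=(0,0,7,0) value=7
Op 5: inc R1 by 1 -> R1=(0,1,0,0) value=1
Op 6: merge R0<->R2 -> R0=(0,0,7,0) R2=(0,0,7,0)
Op 7: inc R2 by 2 -> R2=(0,0,9,0) value=9
Op 8: inc R1 by 5 -> R1=(0,6,0,0) value=6
Op 9: merge R1<->R2 -> R1=(0,6,9,0) R2=(0,6,9,0)
Op 10: inc R2 by 5 -> R2=(0,6,14,0) value=20
Op 11: inc R2 by 5 -> R2=(0,6,19,0) value=25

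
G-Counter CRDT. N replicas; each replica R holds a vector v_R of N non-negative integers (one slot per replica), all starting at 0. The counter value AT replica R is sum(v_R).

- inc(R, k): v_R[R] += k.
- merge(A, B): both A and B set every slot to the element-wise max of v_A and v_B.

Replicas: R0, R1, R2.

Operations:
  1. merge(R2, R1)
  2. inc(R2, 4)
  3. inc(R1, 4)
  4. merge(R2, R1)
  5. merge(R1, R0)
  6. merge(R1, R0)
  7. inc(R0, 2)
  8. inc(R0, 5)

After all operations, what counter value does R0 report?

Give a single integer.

Op 1: merge R2<->R1 -> R2=(0,0,0) R1=(0,0,0)
Op 2: inc R2 by 4 -> R2=(0,0,4) value=4
Op 3: inc R1 by 4 -> R1=(0,4,0) value=4
Op 4: merge R2<->R1 -> R2=(0,4,4) R1=(0,4,4)
Op 5: merge R1<->R0 -> R1=(0,4,4) R0=(0,4,4)
Op 6: merge R1<->R0 -> R1=(0,4,4) R0=(0,4,4)
Op 7: inc R0 by 2 -> R0=(2,4,4) value=10
Op 8: inc R0 by 5 -> R0=(7,4,4) value=15

Answer: 15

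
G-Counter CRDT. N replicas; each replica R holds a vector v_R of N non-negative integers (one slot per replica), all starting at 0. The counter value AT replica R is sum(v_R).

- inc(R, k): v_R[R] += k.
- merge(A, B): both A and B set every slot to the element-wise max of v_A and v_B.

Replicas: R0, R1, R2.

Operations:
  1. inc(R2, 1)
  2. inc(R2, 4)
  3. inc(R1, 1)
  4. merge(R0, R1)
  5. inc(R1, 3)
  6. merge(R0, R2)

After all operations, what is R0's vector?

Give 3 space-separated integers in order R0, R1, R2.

Answer: 0 1 5

Derivation:
Op 1: inc R2 by 1 -> R2=(0,0,1) value=1
Op 2: inc R2 by 4 -> R2=(0,0,5) value=5
Op 3: inc R1 by 1 -> R1=(0,1,0) value=1
Op 4: merge R0<->R1 -> R0=(0,1,0) R1=(0,1,0)
Op 5: inc R1 by 3 -> R1=(0,4,0) value=4
Op 6: merge R0<->R2 -> R0=(0,1,5) R2=(0,1,5)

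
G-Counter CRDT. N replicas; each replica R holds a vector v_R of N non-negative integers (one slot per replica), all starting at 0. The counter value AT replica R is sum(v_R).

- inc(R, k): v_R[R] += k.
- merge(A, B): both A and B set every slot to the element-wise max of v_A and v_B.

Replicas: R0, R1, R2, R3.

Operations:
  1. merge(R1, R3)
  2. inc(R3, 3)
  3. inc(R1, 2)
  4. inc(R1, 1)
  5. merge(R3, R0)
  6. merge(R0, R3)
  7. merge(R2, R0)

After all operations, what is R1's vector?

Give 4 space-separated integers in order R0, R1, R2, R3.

Op 1: merge R1<->R3 -> R1=(0,0,0,0) R3=(0,0,0,0)
Op 2: inc R3 by 3 -> R3=(0,0,0,3) value=3
Op 3: inc R1 by 2 -> R1=(0,2,0,0) value=2
Op 4: inc R1 by 1 -> R1=(0,3,0,0) value=3
Op 5: merge R3<->R0 -> R3=(0,0,0,3) R0=(0,0,0,3)
Op 6: merge R0<->R3 -> R0=(0,0,0,3) R3=(0,0,0,3)
Op 7: merge R2<->R0 -> R2=(0,0,0,3) R0=(0,0,0,3)

Answer: 0 3 0 0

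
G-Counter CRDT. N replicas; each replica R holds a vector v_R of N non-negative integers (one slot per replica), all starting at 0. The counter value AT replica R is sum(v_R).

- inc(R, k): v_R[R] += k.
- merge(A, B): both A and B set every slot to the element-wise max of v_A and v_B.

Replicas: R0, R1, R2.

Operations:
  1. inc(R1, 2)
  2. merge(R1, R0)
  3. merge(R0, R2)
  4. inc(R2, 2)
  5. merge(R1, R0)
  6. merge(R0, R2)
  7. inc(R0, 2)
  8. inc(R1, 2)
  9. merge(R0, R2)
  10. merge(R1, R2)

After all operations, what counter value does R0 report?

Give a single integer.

Op 1: inc R1 by 2 -> R1=(0,2,0) value=2
Op 2: merge R1<->R0 -> R1=(0,2,0) R0=(0,2,0)
Op 3: merge R0<->R2 -> R0=(0,2,0) R2=(0,2,0)
Op 4: inc R2 by 2 -> R2=(0,2,2) value=4
Op 5: merge R1<->R0 -> R1=(0,2,0) R0=(0,2,0)
Op 6: merge R0<->R2 -> R0=(0,2,2) R2=(0,2,2)
Op 7: inc R0 by 2 -> R0=(2,2,2) value=6
Op 8: inc R1 by 2 -> R1=(0,4,0) value=4
Op 9: merge R0<->R2 -> R0=(2,2,2) R2=(2,2,2)
Op 10: merge R1<->R2 -> R1=(2,4,2) R2=(2,4,2)

Answer: 6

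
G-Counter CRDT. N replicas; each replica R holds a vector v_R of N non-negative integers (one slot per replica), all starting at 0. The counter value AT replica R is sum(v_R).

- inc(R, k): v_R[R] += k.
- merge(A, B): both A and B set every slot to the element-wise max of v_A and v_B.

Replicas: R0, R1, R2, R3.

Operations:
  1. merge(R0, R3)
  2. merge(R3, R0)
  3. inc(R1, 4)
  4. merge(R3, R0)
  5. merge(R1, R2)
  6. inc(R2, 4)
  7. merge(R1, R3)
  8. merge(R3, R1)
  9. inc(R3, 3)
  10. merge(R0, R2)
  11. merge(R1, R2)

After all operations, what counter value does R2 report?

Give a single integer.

Op 1: merge R0<->R3 -> R0=(0,0,0,0) R3=(0,0,0,0)
Op 2: merge R3<->R0 -> R3=(0,0,0,0) R0=(0,0,0,0)
Op 3: inc R1 by 4 -> R1=(0,4,0,0) value=4
Op 4: merge R3<->R0 -> R3=(0,0,0,0) R0=(0,0,0,0)
Op 5: merge R1<->R2 -> R1=(0,4,0,0) R2=(0,4,0,0)
Op 6: inc R2 by 4 -> R2=(0,4,4,0) value=8
Op 7: merge R1<->R3 -> R1=(0,4,0,0) R3=(0,4,0,0)
Op 8: merge R3<->R1 -> R3=(0,4,0,0) R1=(0,4,0,0)
Op 9: inc R3 by 3 -> R3=(0,4,0,3) value=7
Op 10: merge R0<->R2 -> R0=(0,4,4,0) R2=(0,4,4,0)
Op 11: merge R1<->R2 -> R1=(0,4,4,0) R2=(0,4,4,0)

Answer: 8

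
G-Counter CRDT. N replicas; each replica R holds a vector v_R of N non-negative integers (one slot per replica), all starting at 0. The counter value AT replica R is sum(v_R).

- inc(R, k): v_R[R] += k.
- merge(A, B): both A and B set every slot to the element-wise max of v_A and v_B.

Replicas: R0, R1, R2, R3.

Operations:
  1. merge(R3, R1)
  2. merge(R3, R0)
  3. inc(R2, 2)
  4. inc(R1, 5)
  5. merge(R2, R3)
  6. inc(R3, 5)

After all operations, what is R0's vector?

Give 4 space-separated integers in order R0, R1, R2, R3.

Op 1: merge R3<->R1 -> R3=(0,0,0,0) R1=(0,0,0,0)
Op 2: merge R3<->R0 -> R3=(0,0,0,0) R0=(0,0,0,0)
Op 3: inc R2 by 2 -> R2=(0,0,2,0) value=2
Op 4: inc R1 by 5 -> R1=(0,5,0,0) value=5
Op 5: merge R2<->R3 -> R2=(0,0,2,0) R3=(0,0,2,0)
Op 6: inc R3 by 5 -> R3=(0,0,2,5) value=7

Answer: 0 0 0 0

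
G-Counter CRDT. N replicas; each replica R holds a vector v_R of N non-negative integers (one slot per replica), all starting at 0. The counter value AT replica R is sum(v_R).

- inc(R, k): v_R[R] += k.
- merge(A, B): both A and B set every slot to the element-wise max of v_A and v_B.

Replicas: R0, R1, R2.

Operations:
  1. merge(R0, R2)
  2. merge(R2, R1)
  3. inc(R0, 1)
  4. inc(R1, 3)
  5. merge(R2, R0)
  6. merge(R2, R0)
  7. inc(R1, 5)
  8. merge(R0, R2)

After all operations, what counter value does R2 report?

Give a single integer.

Answer: 1

Derivation:
Op 1: merge R0<->R2 -> R0=(0,0,0) R2=(0,0,0)
Op 2: merge R2<->R1 -> R2=(0,0,0) R1=(0,0,0)
Op 3: inc R0 by 1 -> R0=(1,0,0) value=1
Op 4: inc R1 by 3 -> R1=(0,3,0) value=3
Op 5: merge R2<->R0 -> R2=(1,0,0) R0=(1,0,0)
Op 6: merge R2<->R0 -> R2=(1,0,0) R0=(1,0,0)
Op 7: inc R1 by 5 -> R1=(0,8,0) value=8
Op 8: merge R0<->R2 -> R0=(1,0,0) R2=(1,0,0)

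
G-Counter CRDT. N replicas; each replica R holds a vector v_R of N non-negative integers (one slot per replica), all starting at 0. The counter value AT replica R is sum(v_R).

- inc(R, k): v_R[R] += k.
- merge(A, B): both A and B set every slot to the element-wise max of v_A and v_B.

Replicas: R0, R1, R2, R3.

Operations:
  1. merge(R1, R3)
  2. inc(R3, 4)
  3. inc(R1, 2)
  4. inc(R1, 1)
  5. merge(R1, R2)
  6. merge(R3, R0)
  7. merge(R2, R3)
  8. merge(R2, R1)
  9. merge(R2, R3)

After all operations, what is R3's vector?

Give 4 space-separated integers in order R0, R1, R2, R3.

Op 1: merge R1<->R3 -> R1=(0,0,0,0) R3=(0,0,0,0)
Op 2: inc R3 by 4 -> R3=(0,0,0,4) value=4
Op 3: inc R1 by 2 -> R1=(0,2,0,0) value=2
Op 4: inc R1 by 1 -> R1=(0,3,0,0) value=3
Op 5: merge R1<->R2 -> R1=(0,3,0,0) R2=(0,3,0,0)
Op 6: merge R3<->R0 -> R3=(0,0,0,4) R0=(0,0,0,4)
Op 7: merge R2<->R3 -> R2=(0,3,0,4) R3=(0,3,0,4)
Op 8: merge R2<->R1 -> R2=(0,3,0,4) R1=(0,3,0,4)
Op 9: merge R2<->R3 -> R2=(0,3,0,4) R3=(0,3,0,4)

Answer: 0 3 0 4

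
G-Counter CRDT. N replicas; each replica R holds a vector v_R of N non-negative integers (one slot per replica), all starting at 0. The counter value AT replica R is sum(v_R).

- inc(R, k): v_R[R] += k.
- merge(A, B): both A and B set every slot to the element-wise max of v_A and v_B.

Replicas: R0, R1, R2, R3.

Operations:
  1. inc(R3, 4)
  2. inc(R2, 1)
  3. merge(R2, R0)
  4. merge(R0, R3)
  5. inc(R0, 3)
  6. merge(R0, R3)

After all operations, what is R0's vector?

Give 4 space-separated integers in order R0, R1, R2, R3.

Answer: 3 0 1 4

Derivation:
Op 1: inc R3 by 4 -> R3=(0,0,0,4) value=4
Op 2: inc R2 by 1 -> R2=(0,0,1,0) value=1
Op 3: merge R2<->R0 -> R2=(0,0,1,0) R0=(0,0,1,0)
Op 4: merge R0<->R3 -> R0=(0,0,1,4) R3=(0,0,1,4)
Op 5: inc R0 by 3 -> R0=(3,0,1,4) value=8
Op 6: merge R0<->R3 -> R0=(3,0,1,4) R3=(3,0,1,4)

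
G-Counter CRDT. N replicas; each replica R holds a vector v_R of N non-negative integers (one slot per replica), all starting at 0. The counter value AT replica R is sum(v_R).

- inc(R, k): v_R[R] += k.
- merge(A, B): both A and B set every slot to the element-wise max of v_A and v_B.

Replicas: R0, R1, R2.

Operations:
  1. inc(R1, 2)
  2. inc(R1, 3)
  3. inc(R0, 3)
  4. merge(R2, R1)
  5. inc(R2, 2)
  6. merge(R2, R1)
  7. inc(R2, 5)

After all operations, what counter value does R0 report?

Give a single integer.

Answer: 3

Derivation:
Op 1: inc R1 by 2 -> R1=(0,2,0) value=2
Op 2: inc R1 by 3 -> R1=(0,5,0) value=5
Op 3: inc R0 by 3 -> R0=(3,0,0) value=3
Op 4: merge R2<->R1 -> R2=(0,5,0) R1=(0,5,0)
Op 5: inc R2 by 2 -> R2=(0,5,2) value=7
Op 6: merge R2<->R1 -> R2=(0,5,2) R1=(0,5,2)
Op 7: inc R2 by 5 -> R2=(0,5,7) value=12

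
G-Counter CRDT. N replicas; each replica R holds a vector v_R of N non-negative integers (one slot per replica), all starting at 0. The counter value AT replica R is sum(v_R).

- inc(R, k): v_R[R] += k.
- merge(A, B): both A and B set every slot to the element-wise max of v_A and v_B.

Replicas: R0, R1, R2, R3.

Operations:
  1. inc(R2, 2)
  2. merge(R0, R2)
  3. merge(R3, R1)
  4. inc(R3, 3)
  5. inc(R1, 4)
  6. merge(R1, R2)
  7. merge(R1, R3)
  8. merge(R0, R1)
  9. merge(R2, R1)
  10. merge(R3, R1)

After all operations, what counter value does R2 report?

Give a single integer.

Op 1: inc R2 by 2 -> R2=(0,0,2,0) value=2
Op 2: merge R0<->R2 -> R0=(0,0,2,0) R2=(0,0,2,0)
Op 3: merge R3<->R1 -> R3=(0,0,0,0) R1=(0,0,0,0)
Op 4: inc R3 by 3 -> R3=(0,0,0,3) value=3
Op 5: inc R1 by 4 -> R1=(0,4,0,0) value=4
Op 6: merge R1<->R2 -> R1=(0,4,2,0) R2=(0,4,2,0)
Op 7: merge R1<->R3 -> R1=(0,4,2,3) R3=(0,4,2,3)
Op 8: merge R0<->R1 -> R0=(0,4,2,3) R1=(0,4,2,3)
Op 9: merge R2<->R1 -> R2=(0,4,2,3) R1=(0,4,2,3)
Op 10: merge R3<->R1 -> R3=(0,4,2,3) R1=(0,4,2,3)

Answer: 9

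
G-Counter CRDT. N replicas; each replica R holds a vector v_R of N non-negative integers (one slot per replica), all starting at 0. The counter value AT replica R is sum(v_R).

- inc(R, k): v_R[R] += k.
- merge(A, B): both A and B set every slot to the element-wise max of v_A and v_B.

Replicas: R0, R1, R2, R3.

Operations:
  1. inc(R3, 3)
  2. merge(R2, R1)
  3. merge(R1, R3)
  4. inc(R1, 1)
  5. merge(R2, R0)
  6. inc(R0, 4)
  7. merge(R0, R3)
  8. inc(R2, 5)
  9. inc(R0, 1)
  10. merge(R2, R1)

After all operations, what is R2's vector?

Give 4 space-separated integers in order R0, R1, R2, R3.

Op 1: inc R3 by 3 -> R3=(0,0,0,3) value=3
Op 2: merge R2<->R1 -> R2=(0,0,0,0) R1=(0,0,0,0)
Op 3: merge R1<->R3 -> R1=(0,0,0,3) R3=(0,0,0,3)
Op 4: inc R1 by 1 -> R1=(0,1,0,3) value=4
Op 5: merge R2<->R0 -> R2=(0,0,0,0) R0=(0,0,0,0)
Op 6: inc R0 by 4 -> R0=(4,0,0,0) value=4
Op 7: merge R0<->R3 -> R0=(4,0,0,3) R3=(4,0,0,3)
Op 8: inc R2 by 5 -> R2=(0,0,5,0) value=5
Op 9: inc R0 by 1 -> R0=(5,0,0,3) value=8
Op 10: merge R2<->R1 -> R2=(0,1,5,3) R1=(0,1,5,3)

Answer: 0 1 5 3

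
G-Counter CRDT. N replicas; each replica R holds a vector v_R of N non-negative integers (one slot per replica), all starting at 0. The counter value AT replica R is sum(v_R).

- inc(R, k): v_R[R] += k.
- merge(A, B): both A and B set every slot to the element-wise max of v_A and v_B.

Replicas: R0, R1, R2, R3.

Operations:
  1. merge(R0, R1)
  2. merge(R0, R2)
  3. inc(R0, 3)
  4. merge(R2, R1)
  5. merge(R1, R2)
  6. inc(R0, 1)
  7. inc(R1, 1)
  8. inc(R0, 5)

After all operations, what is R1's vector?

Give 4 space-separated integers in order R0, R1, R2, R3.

Answer: 0 1 0 0

Derivation:
Op 1: merge R0<->R1 -> R0=(0,0,0,0) R1=(0,0,0,0)
Op 2: merge R0<->R2 -> R0=(0,0,0,0) R2=(0,0,0,0)
Op 3: inc R0 by 3 -> R0=(3,0,0,0) value=3
Op 4: merge R2<->R1 -> R2=(0,0,0,0) R1=(0,0,0,0)
Op 5: merge R1<->R2 -> R1=(0,0,0,0) R2=(0,0,0,0)
Op 6: inc R0 by 1 -> R0=(4,0,0,0) value=4
Op 7: inc R1 by 1 -> R1=(0,1,0,0) value=1
Op 8: inc R0 by 5 -> R0=(9,0,0,0) value=9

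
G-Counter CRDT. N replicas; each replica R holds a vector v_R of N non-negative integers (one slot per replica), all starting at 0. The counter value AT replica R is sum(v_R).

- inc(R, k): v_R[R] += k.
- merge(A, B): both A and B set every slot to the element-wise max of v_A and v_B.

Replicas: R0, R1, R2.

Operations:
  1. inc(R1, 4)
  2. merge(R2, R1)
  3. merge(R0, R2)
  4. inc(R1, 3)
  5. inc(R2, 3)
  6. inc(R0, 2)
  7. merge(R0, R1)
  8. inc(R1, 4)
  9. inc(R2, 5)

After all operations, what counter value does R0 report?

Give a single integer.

Answer: 9

Derivation:
Op 1: inc R1 by 4 -> R1=(0,4,0) value=4
Op 2: merge R2<->R1 -> R2=(0,4,0) R1=(0,4,0)
Op 3: merge R0<->R2 -> R0=(0,4,0) R2=(0,4,0)
Op 4: inc R1 by 3 -> R1=(0,7,0) value=7
Op 5: inc R2 by 3 -> R2=(0,4,3) value=7
Op 6: inc R0 by 2 -> R0=(2,4,0) value=6
Op 7: merge R0<->R1 -> R0=(2,7,0) R1=(2,7,0)
Op 8: inc R1 by 4 -> R1=(2,11,0) value=13
Op 9: inc R2 by 5 -> R2=(0,4,8) value=12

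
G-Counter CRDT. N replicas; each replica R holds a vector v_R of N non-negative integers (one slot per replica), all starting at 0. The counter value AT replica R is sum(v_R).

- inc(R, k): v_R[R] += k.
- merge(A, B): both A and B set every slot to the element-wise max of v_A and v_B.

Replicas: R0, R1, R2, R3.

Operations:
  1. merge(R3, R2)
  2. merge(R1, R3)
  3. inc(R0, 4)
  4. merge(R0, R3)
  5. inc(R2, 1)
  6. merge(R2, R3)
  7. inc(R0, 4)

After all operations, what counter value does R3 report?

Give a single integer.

Answer: 5

Derivation:
Op 1: merge R3<->R2 -> R3=(0,0,0,0) R2=(0,0,0,0)
Op 2: merge R1<->R3 -> R1=(0,0,0,0) R3=(0,0,0,0)
Op 3: inc R0 by 4 -> R0=(4,0,0,0) value=4
Op 4: merge R0<->R3 -> R0=(4,0,0,0) R3=(4,0,0,0)
Op 5: inc R2 by 1 -> R2=(0,0,1,0) value=1
Op 6: merge R2<->R3 -> R2=(4,0,1,0) R3=(4,0,1,0)
Op 7: inc R0 by 4 -> R0=(8,0,0,0) value=8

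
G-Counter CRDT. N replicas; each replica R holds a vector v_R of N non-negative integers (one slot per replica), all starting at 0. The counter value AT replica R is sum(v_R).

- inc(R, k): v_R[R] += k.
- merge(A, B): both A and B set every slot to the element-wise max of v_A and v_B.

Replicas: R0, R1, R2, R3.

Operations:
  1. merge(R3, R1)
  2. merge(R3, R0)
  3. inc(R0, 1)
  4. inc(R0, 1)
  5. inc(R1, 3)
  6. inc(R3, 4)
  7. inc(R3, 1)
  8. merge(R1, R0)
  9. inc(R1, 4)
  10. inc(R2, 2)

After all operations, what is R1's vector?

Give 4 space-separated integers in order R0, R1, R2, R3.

Op 1: merge R3<->R1 -> R3=(0,0,0,0) R1=(0,0,0,0)
Op 2: merge R3<->R0 -> R3=(0,0,0,0) R0=(0,0,0,0)
Op 3: inc R0 by 1 -> R0=(1,0,0,0) value=1
Op 4: inc R0 by 1 -> R0=(2,0,0,0) value=2
Op 5: inc R1 by 3 -> R1=(0,3,0,0) value=3
Op 6: inc R3 by 4 -> R3=(0,0,0,4) value=4
Op 7: inc R3 by 1 -> R3=(0,0,0,5) value=5
Op 8: merge R1<->R0 -> R1=(2,3,0,0) R0=(2,3,0,0)
Op 9: inc R1 by 4 -> R1=(2,7,0,0) value=9
Op 10: inc R2 by 2 -> R2=(0,0,2,0) value=2

Answer: 2 7 0 0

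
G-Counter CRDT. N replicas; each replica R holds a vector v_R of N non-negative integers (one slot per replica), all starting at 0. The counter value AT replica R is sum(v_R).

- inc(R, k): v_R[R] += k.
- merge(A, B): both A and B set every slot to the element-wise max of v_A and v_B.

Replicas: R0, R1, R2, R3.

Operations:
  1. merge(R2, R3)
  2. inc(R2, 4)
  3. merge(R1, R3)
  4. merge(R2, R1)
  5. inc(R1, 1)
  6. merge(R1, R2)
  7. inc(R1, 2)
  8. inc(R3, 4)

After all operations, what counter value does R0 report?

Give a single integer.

Op 1: merge R2<->R3 -> R2=(0,0,0,0) R3=(0,0,0,0)
Op 2: inc R2 by 4 -> R2=(0,0,4,0) value=4
Op 3: merge R1<->R3 -> R1=(0,0,0,0) R3=(0,0,0,0)
Op 4: merge R2<->R1 -> R2=(0,0,4,0) R1=(0,0,4,0)
Op 5: inc R1 by 1 -> R1=(0,1,4,0) value=5
Op 6: merge R1<->R2 -> R1=(0,1,4,0) R2=(0,1,4,0)
Op 7: inc R1 by 2 -> R1=(0,3,4,0) value=7
Op 8: inc R3 by 4 -> R3=(0,0,0,4) value=4

Answer: 0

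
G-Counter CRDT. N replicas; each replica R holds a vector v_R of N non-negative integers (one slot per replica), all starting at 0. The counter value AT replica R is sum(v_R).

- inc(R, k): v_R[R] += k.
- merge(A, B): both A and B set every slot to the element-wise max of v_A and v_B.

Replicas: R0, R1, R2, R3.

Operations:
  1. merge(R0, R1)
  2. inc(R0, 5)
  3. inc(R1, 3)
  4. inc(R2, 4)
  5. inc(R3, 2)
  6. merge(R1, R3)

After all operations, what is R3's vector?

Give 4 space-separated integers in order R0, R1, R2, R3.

Answer: 0 3 0 2

Derivation:
Op 1: merge R0<->R1 -> R0=(0,0,0,0) R1=(0,0,0,0)
Op 2: inc R0 by 5 -> R0=(5,0,0,0) value=5
Op 3: inc R1 by 3 -> R1=(0,3,0,0) value=3
Op 4: inc R2 by 4 -> R2=(0,0,4,0) value=4
Op 5: inc R3 by 2 -> R3=(0,0,0,2) value=2
Op 6: merge R1<->R3 -> R1=(0,3,0,2) R3=(0,3,0,2)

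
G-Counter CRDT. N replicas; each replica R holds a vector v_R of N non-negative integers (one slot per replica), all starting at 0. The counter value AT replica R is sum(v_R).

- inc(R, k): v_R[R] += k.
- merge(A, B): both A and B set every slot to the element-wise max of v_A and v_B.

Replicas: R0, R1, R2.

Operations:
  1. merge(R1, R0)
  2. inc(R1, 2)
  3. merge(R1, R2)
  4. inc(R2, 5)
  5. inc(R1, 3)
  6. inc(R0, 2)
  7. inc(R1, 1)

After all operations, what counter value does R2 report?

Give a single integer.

Op 1: merge R1<->R0 -> R1=(0,0,0) R0=(0,0,0)
Op 2: inc R1 by 2 -> R1=(0,2,0) value=2
Op 3: merge R1<->R2 -> R1=(0,2,0) R2=(0,2,0)
Op 4: inc R2 by 5 -> R2=(0,2,5) value=7
Op 5: inc R1 by 3 -> R1=(0,5,0) value=5
Op 6: inc R0 by 2 -> R0=(2,0,0) value=2
Op 7: inc R1 by 1 -> R1=(0,6,0) value=6

Answer: 7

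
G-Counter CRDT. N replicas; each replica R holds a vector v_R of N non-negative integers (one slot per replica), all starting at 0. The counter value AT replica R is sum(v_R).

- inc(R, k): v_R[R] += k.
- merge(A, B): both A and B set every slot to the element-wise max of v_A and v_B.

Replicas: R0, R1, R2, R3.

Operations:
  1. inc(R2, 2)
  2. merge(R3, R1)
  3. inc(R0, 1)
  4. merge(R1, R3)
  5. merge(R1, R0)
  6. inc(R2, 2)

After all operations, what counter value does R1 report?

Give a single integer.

Answer: 1

Derivation:
Op 1: inc R2 by 2 -> R2=(0,0,2,0) value=2
Op 2: merge R3<->R1 -> R3=(0,0,0,0) R1=(0,0,0,0)
Op 3: inc R0 by 1 -> R0=(1,0,0,0) value=1
Op 4: merge R1<->R3 -> R1=(0,0,0,0) R3=(0,0,0,0)
Op 5: merge R1<->R0 -> R1=(1,0,0,0) R0=(1,0,0,0)
Op 6: inc R2 by 2 -> R2=(0,0,4,0) value=4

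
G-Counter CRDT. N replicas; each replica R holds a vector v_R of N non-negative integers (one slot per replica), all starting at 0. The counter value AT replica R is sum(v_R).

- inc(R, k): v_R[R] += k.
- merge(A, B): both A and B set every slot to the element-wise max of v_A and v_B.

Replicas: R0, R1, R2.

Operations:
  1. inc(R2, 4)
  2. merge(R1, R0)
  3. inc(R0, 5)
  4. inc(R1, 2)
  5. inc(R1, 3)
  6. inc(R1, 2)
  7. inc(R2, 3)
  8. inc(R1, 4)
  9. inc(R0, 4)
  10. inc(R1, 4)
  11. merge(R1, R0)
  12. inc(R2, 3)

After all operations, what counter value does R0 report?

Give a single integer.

Op 1: inc R2 by 4 -> R2=(0,0,4) value=4
Op 2: merge R1<->R0 -> R1=(0,0,0) R0=(0,0,0)
Op 3: inc R0 by 5 -> R0=(5,0,0) value=5
Op 4: inc R1 by 2 -> R1=(0,2,0) value=2
Op 5: inc R1 by 3 -> R1=(0,5,0) value=5
Op 6: inc R1 by 2 -> R1=(0,7,0) value=7
Op 7: inc R2 by 3 -> R2=(0,0,7) value=7
Op 8: inc R1 by 4 -> R1=(0,11,0) value=11
Op 9: inc R0 by 4 -> R0=(9,0,0) value=9
Op 10: inc R1 by 4 -> R1=(0,15,0) value=15
Op 11: merge R1<->R0 -> R1=(9,15,0) R0=(9,15,0)
Op 12: inc R2 by 3 -> R2=(0,0,10) value=10

Answer: 24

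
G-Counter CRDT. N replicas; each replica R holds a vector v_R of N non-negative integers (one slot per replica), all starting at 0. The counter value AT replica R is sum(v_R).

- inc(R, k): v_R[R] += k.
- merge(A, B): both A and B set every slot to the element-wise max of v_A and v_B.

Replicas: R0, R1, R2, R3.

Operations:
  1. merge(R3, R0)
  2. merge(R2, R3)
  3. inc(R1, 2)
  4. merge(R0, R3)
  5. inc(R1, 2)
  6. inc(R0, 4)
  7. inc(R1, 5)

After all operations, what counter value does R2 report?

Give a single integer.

Op 1: merge R3<->R0 -> R3=(0,0,0,0) R0=(0,0,0,0)
Op 2: merge R2<->R3 -> R2=(0,0,0,0) R3=(0,0,0,0)
Op 3: inc R1 by 2 -> R1=(0,2,0,0) value=2
Op 4: merge R0<->R3 -> R0=(0,0,0,0) R3=(0,0,0,0)
Op 5: inc R1 by 2 -> R1=(0,4,0,0) value=4
Op 6: inc R0 by 4 -> R0=(4,0,0,0) value=4
Op 7: inc R1 by 5 -> R1=(0,9,0,0) value=9

Answer: 0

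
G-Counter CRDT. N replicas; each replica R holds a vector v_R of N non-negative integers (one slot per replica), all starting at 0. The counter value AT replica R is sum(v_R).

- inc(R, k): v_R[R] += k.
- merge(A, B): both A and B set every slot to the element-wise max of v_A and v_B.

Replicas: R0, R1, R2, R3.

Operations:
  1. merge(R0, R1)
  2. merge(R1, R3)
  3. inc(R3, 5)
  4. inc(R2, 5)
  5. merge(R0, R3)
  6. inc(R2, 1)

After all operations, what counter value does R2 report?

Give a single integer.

Answer: 6

Derivation:
Op 1: merge R0<->R1 -> R0=(0,0,0,0) R1=(0,0,0,0)
Op 2: merge R1<->R3 -> R1=(0,0,0,0) R3=(0,0,0,0)
Op 3: inc R3 by 5 -> R3=(0,0,0,5) value=5
Op 4: inc R2 by 5 -> R2=(0,0,5,0) value=5
Op 5: merge R0<->R3 -> R0=(0,0,0,5) R3=(0,0,0,5)
Op 6: inc R2 by 1 -> R2=(0,0,6,0) value=6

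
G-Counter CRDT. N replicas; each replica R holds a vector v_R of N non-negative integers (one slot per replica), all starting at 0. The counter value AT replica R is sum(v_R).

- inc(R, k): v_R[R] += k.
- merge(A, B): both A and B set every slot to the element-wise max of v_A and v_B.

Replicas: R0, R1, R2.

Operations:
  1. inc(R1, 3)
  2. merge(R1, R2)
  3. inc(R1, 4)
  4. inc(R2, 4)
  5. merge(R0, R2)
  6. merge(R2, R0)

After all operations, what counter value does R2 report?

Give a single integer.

Answer: 7

Derivation:
Op 1: inc R1 by 3 -> R1=(0,3,0) value=3
Op 2: merge R1<->R2 -> R1=(0,3,0) R2=(0,3,0)
Op 3: inc R1 by 4 -> R1=(0,7,0) value=7
Op 4: inc R2 by 4 -> R2=(0,3,4) value=7
Op 5: merge R0<->R2 -> R0=(0,3,4) R2=(0,3,4)
Op 6: merge R2<->R0 -> R2=(0,3,4) R0=(0,3,4)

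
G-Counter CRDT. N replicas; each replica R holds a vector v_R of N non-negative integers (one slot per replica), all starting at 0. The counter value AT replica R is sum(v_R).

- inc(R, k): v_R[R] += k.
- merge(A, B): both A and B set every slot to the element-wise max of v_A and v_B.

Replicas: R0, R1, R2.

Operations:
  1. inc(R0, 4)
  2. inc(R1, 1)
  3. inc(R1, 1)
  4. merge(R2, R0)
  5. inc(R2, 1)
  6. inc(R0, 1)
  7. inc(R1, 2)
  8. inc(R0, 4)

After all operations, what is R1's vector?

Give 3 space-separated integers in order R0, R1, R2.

Op 1: inc R0 by 4 -> R0=(4,0,0) value=4
Op 2: inc R1 by 1 -> R1=(0,1,0) value=1
Op 3: inc R1 by 1 -> R1=(0,2,0) value=2
Op 4: merge R2<->R0 -> R2=(4,0,0) R0=(4,0,0)
Op 5: inc R2 by 1 -> R2=(4,0,1) value=5
Op 6: inc R0 by 1 -> R0=(5,0,0) value=5
Op 7: inc R1 by 2 -> R1=(0,4,0) value=4
Op 8: inc R0 by 4 -> R0=(9,0,0) value=9

Answer: 0 4 0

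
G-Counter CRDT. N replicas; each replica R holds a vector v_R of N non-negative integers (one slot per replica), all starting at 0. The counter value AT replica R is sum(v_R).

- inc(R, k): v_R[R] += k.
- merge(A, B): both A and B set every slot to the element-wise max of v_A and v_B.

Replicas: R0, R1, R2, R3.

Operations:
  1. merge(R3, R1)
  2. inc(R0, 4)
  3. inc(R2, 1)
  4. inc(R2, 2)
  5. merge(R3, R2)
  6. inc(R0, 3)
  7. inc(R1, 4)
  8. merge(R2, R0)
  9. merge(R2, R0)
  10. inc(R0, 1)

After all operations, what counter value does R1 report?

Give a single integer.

Answer: 4

Derivation:
Op 1: merge R3<->R1 -> R3=(0,0,0,0) R1=(0,0,0,0)
Op 2: inc R0 by 4 -> R0=(4,0,0,0) value=4
Op 3: inc R2 by 1 -> R2=(0,0,1,0) value=1
Op 4: inc R2 by 2 -> R2=(0,0,3,0) value=3
Op 5: merge R3<->R2 -> R3=(0,0,3,0) R2=(0,0,3,0)
Op 6: inc R0 by 3 -> R0=(7,0,0,0) value=7
Op 7: inc R1 by 4 -> R1=(0,4,0,0) value=4
Op 8: merge R2<->R0 -> R2=(7,0,3,0) R0=(7,0,3,0)
Op 9: merge R2<->R0 -> R2=(7,0,3,0) R0=(7,0,3,0)
Op 10: inc R0 by 1 -> R0=(8,0,3,0) value=11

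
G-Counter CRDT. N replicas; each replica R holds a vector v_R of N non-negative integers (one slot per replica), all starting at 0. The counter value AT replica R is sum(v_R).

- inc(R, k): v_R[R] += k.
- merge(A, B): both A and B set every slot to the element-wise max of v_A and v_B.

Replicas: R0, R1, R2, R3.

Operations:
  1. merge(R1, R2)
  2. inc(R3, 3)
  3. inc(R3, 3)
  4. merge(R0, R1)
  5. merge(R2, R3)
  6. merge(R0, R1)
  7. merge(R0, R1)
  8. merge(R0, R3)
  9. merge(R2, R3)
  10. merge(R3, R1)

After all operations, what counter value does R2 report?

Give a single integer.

Op 1: merge R1<->R2 -> R1=(0,0,0,0) R2=(0,0,0,0)
Op 2: inc R3 by 3 -> R3=(0,0,0,3) value=3
Op 3: inc R3 by 3 -> R3=(0,0,0,6) value=6
Op 4: merge R0<->R1 -> R0=(0,0,0,0) R1=(0,0,0,0)
Op 5: merge R2<->R3 -> R2=(0,0,0,6) R3=(0,0,0,6)
Op 6: merge R0<->R1 -> R0=(0,0,0,0) R1=(0,0,0,0)
Op 7: merge R0<->R1 -> R0=(0,0,0,0) R1=(0,0,0,0)
Op 8: merge R0<->R3 -> R0=(0,0,0,6) R3=(0,0,0,6)
Op 9: merge R2<->R3 -> R2=(0,0,0,6) R3=(0,0,0,6)
Op 10: merge R3<->R1 -> R3=(0,0,0,6) R1=(0,0,0,6)

Answer: 6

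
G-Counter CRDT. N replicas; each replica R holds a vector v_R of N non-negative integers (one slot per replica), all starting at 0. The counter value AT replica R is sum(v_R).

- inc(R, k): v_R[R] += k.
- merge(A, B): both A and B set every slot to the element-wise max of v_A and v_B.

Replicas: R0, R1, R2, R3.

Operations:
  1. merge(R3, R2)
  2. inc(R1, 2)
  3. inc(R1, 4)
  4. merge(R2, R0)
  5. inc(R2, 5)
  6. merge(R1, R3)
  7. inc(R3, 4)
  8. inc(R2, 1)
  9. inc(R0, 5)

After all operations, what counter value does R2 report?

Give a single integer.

Answer: 6

Derivation:
Op 1: merge R3<->R2 -> R3=(0,0,0,0) R2=(0,0,0,0)
Op 2: inc R1 by 2 -> R1=(0,2,0,0) value=2
Op 3: inc R1 by 4 -> R1=(0,6,0,0) value=6
Op 4: merge R2<->R0 -> R2=(0,0,0,0) R0=(0,0,0,0)
Op 5: inc R2 by 5 -> R2=(0,0,5,0) value=5
Op 6: merge R1<->R3 -> R1=(0,6,0,0) R3=(0,6,0,0)
Op 7: inc R3 by 4 -> R3=(0,6,0,4) value=10
Op 8: inc R2 by 1 -> R2=(0,0,6,0) value=6
Op 9: inc R0 by 5 -> R0=(5,0,0,0) value=5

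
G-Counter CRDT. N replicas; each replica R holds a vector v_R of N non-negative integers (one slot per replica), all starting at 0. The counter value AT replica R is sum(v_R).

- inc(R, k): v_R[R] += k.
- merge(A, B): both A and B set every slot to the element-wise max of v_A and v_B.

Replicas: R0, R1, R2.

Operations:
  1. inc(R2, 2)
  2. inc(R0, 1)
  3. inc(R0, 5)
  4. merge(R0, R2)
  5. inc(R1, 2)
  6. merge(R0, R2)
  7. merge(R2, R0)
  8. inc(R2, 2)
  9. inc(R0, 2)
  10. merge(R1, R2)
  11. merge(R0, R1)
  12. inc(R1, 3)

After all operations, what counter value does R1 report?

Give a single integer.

Op 1: inc R2 by 2 -> R2=(0,0,2) value=2
Op 2: inc R0 by 1 -> R0=(1,0,0) value=1
Op 3: inc R0 by 5 -> R0=(6,0,0) value=6
Op 4: merge R0<->R2 -> R0=(6,0,2) R2=(6,0,2)
Op 5: inc R1 by 2 -> R1=(0,2,0) value=2
Op 6: merge R0<->R2 -> R0=(6,0,2) R2=(6,0,2)
Op 7: merge R2<->R0 -> R2=(6,0,2) R0=(6,0,2)
Op 8: inc R2 by 2 -> R2=(6,0,4) value=10
Op 9: inc R0 by 2 -> R0=(8,0,2) value=10
Op 10: merge R1<->R2 -> R1=(6,2,4) R2=(6,2,4)
Op 11: merge R0<->R1 -> R0=(8,2,4) R1=(8,2,4)
Op 12: inc R1 by 3 -> R1=(8,5,4) value=17

Answer: 17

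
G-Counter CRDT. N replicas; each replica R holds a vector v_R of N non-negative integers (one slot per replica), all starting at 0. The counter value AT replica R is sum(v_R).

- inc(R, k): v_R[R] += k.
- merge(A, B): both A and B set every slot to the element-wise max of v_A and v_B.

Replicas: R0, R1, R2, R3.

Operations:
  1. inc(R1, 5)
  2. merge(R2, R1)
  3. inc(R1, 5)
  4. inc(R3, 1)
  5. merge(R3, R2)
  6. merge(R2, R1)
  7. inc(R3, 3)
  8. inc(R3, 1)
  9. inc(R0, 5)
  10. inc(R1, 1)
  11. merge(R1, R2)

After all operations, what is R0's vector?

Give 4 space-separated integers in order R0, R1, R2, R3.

Op 1: inc R1 by 5 -> R1=(0,5,0,0) value=5
Op 2: merge R2<->R1 -> R2=(0,5,0,0) R1=(0,5,0,0)
Op 3: inc R1 by 5 -> R1=(0,10,0,0) value=10
Op 4: inc R3 by 1 -> R3=(0,0,0,1) value=1
Op 5: merge R3<->R2 -> R3=(0,5,0,1) R2=(0,5,0,1)
Op 6: merge R2<->R1 -> R2=(0,10,0,1) R1=(0,10,0,1)
Op 7: inc R3 by 3 -> R3=(0,5,0,4) value=9
Op 8: inc R3 by 1 -> R3=(0,5,0,5) value=10
Op 9: inc R0 by 5 -> R0=(5,0,0,0) value=5
Op 10: inc R1 by 1 -> R1=(0,11,0,1) value=12
Op 11: merge R1<->R2 -> R1=(0,11,0,1) R2=(0,11,0,1)

Answer: 5 0 0 0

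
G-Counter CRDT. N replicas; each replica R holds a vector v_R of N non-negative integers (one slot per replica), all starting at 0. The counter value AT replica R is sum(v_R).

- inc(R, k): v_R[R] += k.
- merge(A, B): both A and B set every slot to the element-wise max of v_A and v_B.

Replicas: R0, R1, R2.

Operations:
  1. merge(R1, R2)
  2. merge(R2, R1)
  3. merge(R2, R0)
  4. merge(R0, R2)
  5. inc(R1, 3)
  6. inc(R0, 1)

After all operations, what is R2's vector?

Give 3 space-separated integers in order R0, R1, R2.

Answer: 0 0 0

Derivation:
Op 1: merge R1<->R2 -> R1=(0,0,0) R2=(0,0,0)
Op 2: merge R2<->R1 -> R2=(0,0,0) R1=(0,0,0)
Op 3: merge R2<->R0 -> R2=(0,0,0) R0=(0,0,0)
Op 4: merge R0<->R2 -> R0=(0,0,0) R2=(0,0,0)
Op 5: inc R1 by 3 -> R1=(0,3,0) value=3
Op 6: inc R0 by 1 -> R0=(1,0,0) value=1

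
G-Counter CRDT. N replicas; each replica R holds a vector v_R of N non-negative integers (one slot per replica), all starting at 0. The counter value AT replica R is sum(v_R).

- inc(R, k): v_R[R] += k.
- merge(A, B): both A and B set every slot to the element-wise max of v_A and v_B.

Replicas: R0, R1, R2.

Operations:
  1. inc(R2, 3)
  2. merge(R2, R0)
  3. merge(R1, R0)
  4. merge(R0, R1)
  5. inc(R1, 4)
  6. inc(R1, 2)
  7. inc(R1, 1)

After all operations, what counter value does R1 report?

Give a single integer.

Answer: 10

Derivation:
Op 1: inc R2 by 3 -> R2=(0,0,3) value=3
Op 2: merge R2<->R0 -> R2=(0,0,3) R0=(0,0,3)
Op 3: merge R1<->R0 -> R1=(0,0,3) R0=(0,0,3)
Op 4: merge R0<->R1 -> R0=(0,0,3) R1=(0,0,3)
Op 5: inc R1 by 4 -> R1=(0,4,3) value=7
Op 6: inc R1 by 2 -> R1=(0,6,3) value=9
Op 7: inc R1 by 1 -> R1=(0,7,3) value=10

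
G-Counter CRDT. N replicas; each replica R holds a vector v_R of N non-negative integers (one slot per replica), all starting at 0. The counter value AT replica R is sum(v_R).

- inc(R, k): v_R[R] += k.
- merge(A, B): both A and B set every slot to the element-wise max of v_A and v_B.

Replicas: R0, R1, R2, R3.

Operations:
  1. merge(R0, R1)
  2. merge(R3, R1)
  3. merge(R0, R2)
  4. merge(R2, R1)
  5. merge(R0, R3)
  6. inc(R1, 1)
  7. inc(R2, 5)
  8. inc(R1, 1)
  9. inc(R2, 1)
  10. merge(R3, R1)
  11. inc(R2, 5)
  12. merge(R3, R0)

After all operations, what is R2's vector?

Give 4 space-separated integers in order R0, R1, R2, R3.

Op 1: merge R0<->R1 -> R0=(0,0,0,0) R1=(0,0,0,0)
Op 2: merge R3<->R1 -> R3=(0,0,0,0) R1=(0,0,0,0)
Op 3: merge R0<->R2 -> R0=(0,0,0,0) R2=(0,0,0,0)
Op 4: merge R2<->R1 -> R2=(0,0,0,0) R1=(0,0,0,0)
Op 5: merge R0<->R3 -> R0=(0,0,0,0) R3=(0,0,0,0)
Op 6: inc R1 by 1 -> R1=(0,1,0,0) value=1
Op 7: inc R2 by 5 -> R2=(0,0,5,0) value=5
Op 8: inc R1 by 1 -> R1=(0,2,0,0) value=2
Op 9: inc R2 by 1 -> R2=(0,0,6,0) value=6
Op 10: merge R3<->R1 -> R3=(0,2,0,0) R1=(0,2,0,0)
Op 11: inc R2 by 5 -> R2=(0,0,11,0) value=11
Op 12: merge R3<->R0 -> R3=(0,2,0,0) R0=(0,2,0,0)

Answer: 0 0 11 0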